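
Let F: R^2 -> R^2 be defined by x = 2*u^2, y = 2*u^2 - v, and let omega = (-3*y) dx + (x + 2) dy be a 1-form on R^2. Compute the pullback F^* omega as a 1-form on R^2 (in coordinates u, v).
F^* omega = (4*u*(-4*u^2 + 3*v + 2)) du + (-2*u^2 - 2) dv

Using F^*(f dg) = (f ∘ F) d(g ∘ F), substitute each coordinate x_i by F_i(u, v) in f_i, and replace dx_i by d F_i = (∂F_i/∂u) du + (∂F_i/∂v) dv.
  For the x component: f_1(F) = -6*u^2 + 3*v; d F_1 = (4*u) du + (0) dv
  For the y component: f_2(F) = 2*u^2 + 2; d F_2 = (4*u) du + (-1) dv
Combining and collecting du, dv coefficients:
  coeff of du: 4*u*(-4*u^2 + 3*v + 2)
  coeff of dv: -2*u^2 - 2
F^* omega = (4*u*(-4*u^2 + 3*v + 2)) du + (-2*u^2 - 2) dv.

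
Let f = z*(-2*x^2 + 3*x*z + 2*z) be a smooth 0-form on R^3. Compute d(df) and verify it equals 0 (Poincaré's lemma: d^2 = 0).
d(df) = 0

Step 1: df = sum_i (∂f/∂x_i) dx_i = (z*(-4*x + 3*z)) dx + (0) dy + (-2*x^2 + 6*x*z + 4*z) dz.
Step 2: Apply d again. Using the 1-form formula, the coefficient of dx ∧ dy in d(df) is ∂^2 f/∂x ∂y - ∂^2 f/∂y ∂x = (0) - (0) = 0 (equality of mixed partials for smooth f).
Similarly for dx ∧ dz and dy ∧ dz — all coefficients vanish. So d(df) = 0.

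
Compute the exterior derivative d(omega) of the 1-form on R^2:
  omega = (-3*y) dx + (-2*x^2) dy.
d(omega) = (3 - 4*x) dx ∧ dy

For a 1-form omega = sum_i f_i dx_i, the exterior derivative is
  d(omega) = sum_{i < j} (∂f_j/∂x_i - ∂f_i/∂x_j) dx_i ∧ dx_j.
  coefficient of dx ∧ dy: ∂f_2/∂x - ∂f_1/∂y = ∂(-2*x^2)/∂x - ∂(-3*y)/∂y = 3 - 4*x
Assembling: d(omega) = (3 - 4*x) dx ∧ dy.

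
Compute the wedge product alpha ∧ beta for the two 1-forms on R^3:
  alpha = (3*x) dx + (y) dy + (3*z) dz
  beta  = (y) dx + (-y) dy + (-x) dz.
alpha ∧ beta = (-y*(3*x + y)) dx ∧ dy + (-3*x^2 - 3*y*z) dx ∧ dz + (y*(-x + 3*z)) dy ∧ dz

Distribute the wedge, using dx_i ∧ dx_j = -dx_j ∧ dx_i and dx_i ∧ dx_i = 0. For each pair (i, j) with i < j, the coefficient of dx_i ∧ dx_j in alpha ∧ beta is (alpha_i * beta_j - alpha_j * beta_i). Collecting: alpha ∧ beta = (-y*(3*x + y)) dx ∧ dy + (-3*x^2 - 3*y*z) dx ∧ dz + (y*(-x + 3*z)) dy ∧ dz.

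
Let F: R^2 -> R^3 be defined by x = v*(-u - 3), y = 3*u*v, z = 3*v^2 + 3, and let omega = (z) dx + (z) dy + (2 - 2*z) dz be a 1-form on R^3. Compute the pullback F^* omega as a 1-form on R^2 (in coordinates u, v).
F^* omega = (6*v*(v^2 + 1)) du + (6*u*v^2 + 6*u - 36*v^3 - 9*v^2 - 24*v - 9) dv

Using F^*(f dg) = (f ∘ F) d(g ∘ F), substitute each coordinate x_i by F_i(u, v) in f_i, and replace dx_i by d F_i = (∂F_i/∂u) du + (∂F_i/∂v) dv.
  For the x component: f_1(F) = 3*v^2 + 3; d F_1 = (-v) du + (-u - 3) dv
  For the y component: f_2(F) = 3*v^2 + 3; d F_2 = (3*v) du + (3*u) dv
  For the z component: f_3(F) = -6*v^2 - 4; d F_3 = (0) du + (6*v) dv
Combining and collecting du, dv coefficients:
  coeff of du: 6*v*(v^2 + 1)
  coeff of dv: 6*u*v^2 + 6*u - 36*v^3 - 9*v^2 - 24*v - 9
F^* omega = (6*v*(v^2 + 1)) du + (6*u*v^2 + 6*u - 36*v^3 - 9*v^2 - 24*v - 9) dv.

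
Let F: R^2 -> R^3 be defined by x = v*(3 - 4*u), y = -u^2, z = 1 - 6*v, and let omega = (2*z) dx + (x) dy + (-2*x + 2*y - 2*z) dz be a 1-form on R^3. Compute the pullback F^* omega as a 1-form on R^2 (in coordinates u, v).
F^* omega = (2*v*(4*u^2 - 3*u + 24*v - 4)) du + (12*u^2 - 8*u - 72*v + 18) dv

Using F^*(f dg) = (f ∘ F) d(g ∘ F), substitute each coordinate x_i by F_i(u, v) in f_i, and replace dx_i by d F_i = (∂F_i/∂u) du + (∂F_i/∂v) dv.
  For the x component: f_1(F) = 2 - 12*v; d F_1 = (-4*v) du + (3 - 4*u) dv
  For the y component: f_2(F) = v*(3 - 4*u); d F_2 = (-2*u) du + (0) dv
  For the z component: f_3(F) = -2*u^2 + 8*u*v + 6*v - 2; d F_3 = (0) du + (-6) dv
Combining and collecting du, dv coefficients:
  coeff of du: 2*v*(4*u^2 - 3*u + 24*v - 4)
  coeff of dv: 12*u^2 - 8*u - 72*v + 18
F^* omega = (2*v*(4*u^2 - 3*u + 24*v - 4)) du + (12*u^2 - 8*u - 72*v + 18) dv.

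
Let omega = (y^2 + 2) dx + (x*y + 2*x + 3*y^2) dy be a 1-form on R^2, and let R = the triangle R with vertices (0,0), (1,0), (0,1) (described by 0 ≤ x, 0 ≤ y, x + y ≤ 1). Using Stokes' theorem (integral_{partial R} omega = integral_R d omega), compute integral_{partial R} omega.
integral_(partial R) omega = 5/6

Stokes: integral_partial_R omega = integral_R d omega with d omega = (∂Q/∂x - ∂P/∂y) dx ∧ dy.
  ∂Q/∂x = y + 2
  ∂P/∂y = 2*y
  integrand = ∂Q/∂x - ∂P/∂y = 2 - y.
Integrating over R: integral_0^1 integral_0^{1-x} (2 - y) dy dx = 5/6.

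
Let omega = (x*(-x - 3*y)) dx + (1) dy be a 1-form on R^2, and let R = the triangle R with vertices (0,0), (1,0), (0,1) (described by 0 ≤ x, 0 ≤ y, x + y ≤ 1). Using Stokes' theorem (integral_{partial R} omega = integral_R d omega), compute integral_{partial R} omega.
integral_(partial R) omega = 1/2

Stokes: integral_partial_R omega = integral_R d omega with d omega = (∂Q/∂x - ∂P/∂y) dx ∧ dy.
  ∂Q/∂x = 0
  ∂P/∂y = -3*x
  integrand = ∂Q/∂x - ∂P/∂y = 3*x.
Integrating over R: integral_0^1 integral_0^{1-x} (3*x) dy dx = 1/2.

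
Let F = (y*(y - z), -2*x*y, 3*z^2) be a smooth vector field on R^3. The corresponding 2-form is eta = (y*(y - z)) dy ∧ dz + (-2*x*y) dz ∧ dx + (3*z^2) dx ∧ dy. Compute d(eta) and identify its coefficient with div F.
d(eta) = (-2*x + 6*z) dx ∧ dy ∧ dz; div F = -2*x + 6*z

For a 2-form in R^3 of the form above, applying d gives a 3-form with coefficient ∂P/∂x + ∂Q/∂y + ∂R/∂z:
  ∂P/∂x = 0
  ∂Q/∂y = -2*x
  ∂R/∂z = 6*z
Sum = -2*x + 6*z, which is exactly div F.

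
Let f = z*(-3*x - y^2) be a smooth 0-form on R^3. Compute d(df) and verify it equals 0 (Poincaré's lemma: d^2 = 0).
d(df) = 0

Step 1: df = sum_i (∂f/∂x_i) dx_i = (-3*z) dx + (-2*y*z) dy + (-3*x - y^2) dz.
Step 2: Apply d again. Using the 1-form formula, the coefficient of dx ∧ dy in d(df) is ∂^2 f/∂x ∂y - ∂^2 f/∂y ∂x = (0) - (0) = 0 (equality of mixed partials for smooth f).
Similarly for dx ∧ dz and dy ∧ dz — all coefficients vanish. So d(df) = 0.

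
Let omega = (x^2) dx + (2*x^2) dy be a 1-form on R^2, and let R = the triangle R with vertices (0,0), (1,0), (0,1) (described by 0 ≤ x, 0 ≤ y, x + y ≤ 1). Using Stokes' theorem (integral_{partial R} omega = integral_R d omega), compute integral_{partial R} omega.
integral_(partial R) omega = 2/3

Stokes: integral_partial_R omega = integral_R d omega with d omega = (∂Q/∂x - ∂P/∂y) dx ∧ dy.
  ∂Q/∂x = 4*x
  ∂P/∂y = 0
  integrand = ∂Q/∂x - ∂P/∂y = 4*x.
Integrating over R: integral_0^1 integral_0^{1-x} (4*x) dy dx = 2/3.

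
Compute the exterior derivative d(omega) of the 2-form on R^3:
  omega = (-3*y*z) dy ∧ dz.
d(omega) = 0

For a 2-form omega = sum_{i<j} g_{ij} dx_i ∧ dx_j, the exterior derivative is
  d(omega) = sum_{i<j} d(g_{ij}) ∧ dx_i ∧ dx_j = sum_{i<j, k} (∂g_{ij}/∂x_k) dx_k ∧ dx_i ∧ dx_j.
Expand each term, using dx_k ∧ dx_i ∧ dx_j = sgn(permutation) dx_{(a)} ∧ dx_{(b)} ∧ dx_{(c)} with (a < b < c) sorted:

Collecting like 3-forms: d(omega) = 0.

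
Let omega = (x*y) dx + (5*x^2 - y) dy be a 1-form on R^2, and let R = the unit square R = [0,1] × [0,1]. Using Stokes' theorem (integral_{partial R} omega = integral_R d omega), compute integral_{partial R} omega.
integral_(partial R) omega = 9/2

Stokes: integral_partial_R omega = integral_R d omega with d omega = (∂Q/∂x - ∂P/∂y) dx ∧ dy.
  ∂Q/∂x = 10*x
  ∂P/∂y = x
  integrand = ∂Q/∂x - ∂P/∂y = 9*x.
Integrating over R: integral_0^1 integral_0^1 (9*x) dx dy = 9/2.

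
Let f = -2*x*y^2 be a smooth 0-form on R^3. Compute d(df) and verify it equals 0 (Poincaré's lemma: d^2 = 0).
d(df) = 0

Step 1: df = sum_i (∂f/∂x_i) dx_i = (-2*y^2) dx + (-4*x*y) dy + (0) dz.
Step 2: Apply d again. Using the 1-form formula, the coefficient of dx ∧ dy in d(df) is ∂^2 f/∂x ∂y - ∂^2 f/∂y ∂x = (-4*y) - (-4*y) = 0 (equality of mixed partials for smooth f).
Similarly for dx ∧ dz and dy ∧ dz — all coefficients vanish. So d(df) = 0.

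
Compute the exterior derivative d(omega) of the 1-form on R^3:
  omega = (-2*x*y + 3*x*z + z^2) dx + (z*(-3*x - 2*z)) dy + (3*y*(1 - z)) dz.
d(omega) = (2*x - 3*z) dx ∧ dy + (-3*x - 2*z) dx ∧ dz + (3*x + z + 3) dy ∧ dz

For a 1-form omega = sum_i f_i dx_i, the exterior derivative is
  d(omega) = sum_{i < j} (∂f_j/∂x_i - ∂f_i/∂x_j) dx_i ∧ dx_j.
  coefficient of dx ∧ dy: ∂f_2/∂x - ∂f_1/∂y = ∂(z*(-3*x - 2*z))/∂x - ∂(-2*x*y + 3*x*z + z^2)/∂y = 2*x - 3*z
  coefficient of dx ∧ dz: ∂f_3/∂x - ∂f_1/∂z = ∂(3*y*(1 - z))/∂x - ∂(-2*x*y + 3*x*z + z^2)/∂z = -3*x - 2*z
  coefficient of dy ∧ dz: ∂f_3/∂y - ∂f_2/∂z = ∂(3*y*(1 - z))/∂y - ∂(z*(-3*x - 2*z))/∂z = 3*x + z + 3
Assembling: d(omega) = (2*x - 3*z) dx ∧ dy + (-3*x - 2*z) dx ∧ dz + (3*x + z + 3) dy ∧ dz.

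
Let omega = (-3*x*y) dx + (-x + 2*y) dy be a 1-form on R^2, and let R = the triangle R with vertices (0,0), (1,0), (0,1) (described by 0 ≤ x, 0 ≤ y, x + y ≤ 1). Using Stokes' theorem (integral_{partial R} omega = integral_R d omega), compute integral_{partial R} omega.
integral_(partial R) omega = 0

Stokes: integral_partial_R omega = integral_R d omega with d omega = (∂Q/∂x - ∂P/∂y) dx ∧ dy.
  ∂Q/∂x = -1
  ∂P/∂y = -3*x
  integrand = ∂Q/∂x - ∂P/∂y = 3*x - 1.
Integrating over R: integral_0^1 integral_0^{1-x} (3*x - 1) dy dx = 0.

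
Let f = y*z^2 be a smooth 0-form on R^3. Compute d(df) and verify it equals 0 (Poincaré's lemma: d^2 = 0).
d(df) = 0

Step 1: df = sum_i (∂f/∂x_i) dx_i = (0) dx + (z^2) dy + (2*y*z) dz.
Step 2: Apply d again. Using the 1-form formula, the coefficient of dx ∧ dy in d(df) is ∂^2 f/∂x ∂y - ∂^2 f/∂y ∂x = (0) - (0) = 0 (equality of mixed partials for smooth f).
Similarly for dx ∧ dz and dy ∧ dz — all coefficients vanish. So d(df) = 0.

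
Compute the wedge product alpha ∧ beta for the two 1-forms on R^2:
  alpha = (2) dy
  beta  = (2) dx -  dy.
alpha ∧ beta = (-4) dx ∧ dy

Distribute the wedge, using dx_i ∧ dx_j = -dx_j ∧ dx_i and dx_i ∧ dx_i = 0. For each pair (i, j) with i < j, the coefficient of dx_i ∧ dx_j in alpha ∧ beta is (alpha_i * beta_j - alpha_j * beta_i). Collecting: alpha ∧ beta = (-4) dx ∧ dy.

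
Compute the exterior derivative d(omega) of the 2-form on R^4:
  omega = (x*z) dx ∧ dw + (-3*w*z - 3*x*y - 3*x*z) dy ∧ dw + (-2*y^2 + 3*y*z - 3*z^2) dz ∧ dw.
d(omega) = (-x) dx ∧ dz ∧ dw + (-3*y - 3*z) dx ∧ dy ∧ dw + (3*w + 3*x - 4*y + 3*z) dy ∧ dz ∧ dw

For a 2-form omega = sum_{i<j} g_{ij} dx_i ∧ dx_j, the exterior derivative is
  d(omega) = sum_{i<j} d(g_{ij}) ∧ dx_i ∧ dx_j = sum_{i<j, k} (∂g_{ij}/∂x_k) dx_k ∧ dx_i ∧ dx_j.
Expand each term, using dx_k ∧ dx_i ∧ dx_j = sgn(permutation) dx_{(a)} ∧ dx_{(b)} ∧ dx_{(c)} with (a < b < c) sorted:
  d(x*z) includes (∂/∂z)(x*z) dz = (x) dz, which multiplied by dx ∧ dw gives (-x) dx ∧ dz ∧ dw
  d(-3*w*z - 3*x*y - 3*x*z) includes (∂/∂x)(-3*w*z - 3*x*y - 3*x*z) dx = (-3*y - 3*z) dx, which multiplied by dy ∧ dw gives (-3*y - 3*z) dx ∧ dy ∧ dw
  d(-3*w*z - 3*x*y - 3*x*z) includes (∂/∂z)(-3*w*z - 3*x*y - 3*x*z) dz = (-3*w - 3*x) dz, which multiplied by dy ∧ dw gives (3*w + 3*x) dy ∧ dz ∧ dw
  d(-2*y^2 + 3*y*z - 3*z^2) includes (∂/∂y)(-2*y^2 + 3*y*z - 3*z^2) dy = (-4*y + 3*z) dy, which multiplied by dz ∧ dw gives (-4*y + 3*z) dy ∧ dz ∧ dw
Collecting like 3-forms: d(omega) = (-x) dx ∧ dz ∧ dw + (-3*y - 3*z) dx ∧ dy ∧ dw + (3*w + 3*x - 4*y + 3*z) dy ∧ dz ∧ dw.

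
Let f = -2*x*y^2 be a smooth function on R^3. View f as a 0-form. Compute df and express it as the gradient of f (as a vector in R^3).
df = (-2*y^2) dx + (-4*x*y) dy + (0) dz; grad f = (-2*y^2, -4*x*y, 0)

For a 0-form f, d f = (∂f/∂x) dx + (∂f/∂y) dy + (∂f/∂z) dz. The components of the vector representation are exactly the entries of grad f in Cartesian coordinates:
  ∂f/∂x = -2*y^2
  ∂f/∂y = -4*x*y
  ∂f/∂z = 0.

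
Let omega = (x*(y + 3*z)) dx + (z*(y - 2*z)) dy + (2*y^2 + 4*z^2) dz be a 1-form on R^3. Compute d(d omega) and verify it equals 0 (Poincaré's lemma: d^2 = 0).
d(d omega) = 0

Step 1: d omega = sum_{i<j} (∂f_j/∂x_i - ∂f_i/∂x_j) dx_i ∧ dx_j:
  coeff of dx ∧ dy: -x
  coeff of dx ∧ dz: -3*x
  coeff of dy ∧ dz: 3*y + 4*z
Step 2: Apply d again to each 2-form coefficient. The only possible 3-form in R^3 is dx ∧ dy ∧ dz, with coefficient
  ∂(coeff of dy∧dz)/∂x - ∂(coeff of dx∧dz)/∂y + ∂(coeff of dx∧dy)/∂z
  = ∂/∂x (3*y + 4*z) - ∂/∂y (-3*x) + ∂/∂z (-x).
Each of these terms simplifies to sums of mixed partials that cancel in pairs. The result is 0 (by equality of mixed partials for smooth functions — Schwarz / Clairaut).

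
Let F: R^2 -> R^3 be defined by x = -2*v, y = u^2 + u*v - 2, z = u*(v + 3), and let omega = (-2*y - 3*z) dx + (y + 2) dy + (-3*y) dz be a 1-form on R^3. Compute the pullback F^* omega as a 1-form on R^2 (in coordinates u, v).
F^* omega = (2*u^3 - 9*u^2 - 2*u*v^2 - 9*u*v + 6*v + 18) du + (-2*u^3 - 2*u^2*v + 4*u^2 + 10*u*v + 24*u - 8) dv

Using F^*(f dg) = (f ∘ F) d(g ∘ F), substitute each coordinate x_i by F_i(u, v) in f_i, and replace dx_i by d F_i = (∂F_i/∂u) du + (∂F_i/∂v) dv.
  For the x component: f_1(F) = -2*u^2 - 5*u*v - 9*u + 4; d F_1 = (0) du + (-2) dv
  For the y component: f_2(F) = u*(u + v); d F_2 = (2*u + v) du + (u) dv
  For the z component: f_3(F) = -3*u^2 - 3*u*v + 6; d F_3 = (v + 3) du + (u) dv
Combining and collecting du, dv coefficients:
  coeff of du: 2*u^3 - 9*u^2 - 2*u*v^2 - 9*u*v + 6*v + 18
  coeff of dv: -2*u^3 - 2*u^2*v + 4*u^2 + 10*u*v + 24*u - 8
F^* omega = (2*u^3 - 9*u^2 - 2*u*v^2 - 9*u*v + 6*v + 18) du + (-2*u^3 - 2*u^2*v + 4*u^2 + 10*u*v + 24*u - 8) dv.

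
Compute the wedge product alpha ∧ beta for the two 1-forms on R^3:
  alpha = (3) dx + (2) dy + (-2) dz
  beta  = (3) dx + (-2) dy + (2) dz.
alpha ∧ beta = (-12) dx ∧ dy + (12) dx ∧ dz

Distribute the wedge, using dx_i ∧ dx_j = -dx_j ∧ dx_i and dx_i ∧ dx_i = 0. For each pair (i, j) with i < j, the coefficient of dx_i ∧ dx_j in alpha ∧ beta is (alpha_i * beta_j - alpha_j * beta_i). Collecting: alpha ∧ beta = (-12) dx ∧ dy + (12) dx ∧ dz.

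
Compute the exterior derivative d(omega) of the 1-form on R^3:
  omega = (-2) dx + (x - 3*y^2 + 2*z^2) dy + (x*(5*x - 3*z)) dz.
d(omega) = (1) dx ∧ dy + (10*x - 3*z) dx ∧ dz + (-4*z) dy ∧ dz

For a 1-form omega = sum_i f_i dx_i, the exterior derivative is
  d(omega) = sum_{i < j} (∂f_j/∂x_i - ∂f_i/∂x_j) dx_i ∧ dx_j.
  coefficient of dx ∧ dy: ∂f_2/∂x - ∂f_1/∂y = ∂(x - 3*y^2 + 2*z^2)/∂x - ∂(-2)/∂y = 1
  coefficient of dx ∧ dz: ∂f_3/∂x - ∂f_1/∂z = ∂(x*(5*x - 3*z))/∂x - ∂(-2)/∂z = 10*x - 3*z
  coefficient of dy ∧ dz: ∂f_3/∂y - ∂f_2/∂z = ∂(x*(5*x - 3*z))/∂y - ∂(x - 3*y^2 + 2*z^2)/∂z = -4*z
Assembling: d(omega) = (1) dx ∧ dy + (10*x - 3*z) dx ∧ dz + (-4*z) dy ∧ dz.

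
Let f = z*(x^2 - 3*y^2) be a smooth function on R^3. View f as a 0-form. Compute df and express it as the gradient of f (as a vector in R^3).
df = (2*x*z) dx + (-6*y*z) dy + (x^2 - 3*y^2) dz; grad f = (2*x*z, -6*y*z, x^2 - 3*y^2)

For a 0-form f, d f = (∂f/∂x) dx + (∂f/∂y) dy + (∂f/∂z) dz. The components of the vector representation are exactly the entries of grad f in Cartesian coordinates:
  ∂f/∂x = 2*x*z
  ∂f/∂y = -6*y*z
  ∂f/∂z = x^2 - 3*y^2.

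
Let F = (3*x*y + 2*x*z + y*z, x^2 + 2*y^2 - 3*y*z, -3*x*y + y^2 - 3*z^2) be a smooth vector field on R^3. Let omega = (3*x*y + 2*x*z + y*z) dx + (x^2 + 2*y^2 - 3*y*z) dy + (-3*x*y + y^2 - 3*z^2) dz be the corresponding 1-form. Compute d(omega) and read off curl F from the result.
d(omega) = (-3*x + 5*y) dy ∧ dz + (2*x + 4*y) dz ∧ dx + (-x - z) dx ∧ dy; curl F = (-3*x + 5*y, 2*x + 4*y, -x - z)

d omega = sum_{i<j} (∂f_j/∂x_i - ∂f_i/∂x_j) dx_i ∧ dx_j. Under the identification (dy ∧ dz, dz ∧ dx, dx ∧ dy) ↔ (e_x, e_y, e_z), the coefficients are exactly the components of curl F. Compute:
  ∂R/∂y - ∂Q/∂z = (-3*x + 2*y) - (-3*y) = -3*x + 5*y
  ∂P/∂z - ∂R/∂x = (2*x + y) - (-3*y) = 2*x + 4*y
  ∂Q/∂x - ∂P/∂y = (2*x) - (3*x + z) = -x - z.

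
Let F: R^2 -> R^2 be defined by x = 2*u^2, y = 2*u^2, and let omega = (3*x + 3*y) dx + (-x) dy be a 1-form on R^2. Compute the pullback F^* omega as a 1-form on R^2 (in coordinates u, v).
F^* omega = (40*u^3) du

Using F^*(f dg) = (f ∘ F) d(g ∘ F), substitute each coordinate x_i by F_i(u, v) in f_i, and replace dx_i by d F_i = (∂F_i/∂u) du + (∂F_i/∂v) dv.
  For the x component: f_1(F) = 12*u^2; d F_1 = (4*u) du + (0) dv
  For the y component: f_2(F) = -2*u^2; d F_2 = (4*u) du + (0) dv
Combining and collecting du, dv coefficients:
  coeff of du: 40*u^3
  coeff of dv: 0
F^* omega = (40*u^3) du.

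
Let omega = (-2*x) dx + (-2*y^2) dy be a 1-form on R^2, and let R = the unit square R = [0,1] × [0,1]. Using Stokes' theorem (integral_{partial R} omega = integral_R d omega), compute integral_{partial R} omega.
integral_(partial R) omega = 0

Stokes: integral_partial_R omega = integral_R d omega with d omega = (∂Q/∂x - ∂P/∂y) dx ∧ dy.
  ∂Q/∂x = 0
  ∂P/∂y = 0
  integrand = ∂Q/∂x - ∂P/∂y = 0.
Integrating over R: integral_0^1 integral_0^1 (0) dx dy = 0.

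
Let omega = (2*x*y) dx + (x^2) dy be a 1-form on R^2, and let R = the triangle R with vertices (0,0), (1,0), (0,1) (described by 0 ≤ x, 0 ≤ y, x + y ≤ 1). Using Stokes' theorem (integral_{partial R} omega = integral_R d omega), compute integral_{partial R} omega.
integral_(partial R) omega = 0

Stokes: integral_partial_R omega = integral_R d omega with d omega = (∂Q/∂x - ∂P/∂y) dx ∧ dy.
  ∂Q/∂x = 2*x
  ∂P/∂y = 2*x
  integrand = ∂Q/∂x - ∂P/∂y = 0.
Integrating over R: integral_0^1 integral_0^{1-x} (0) dy dx = 0.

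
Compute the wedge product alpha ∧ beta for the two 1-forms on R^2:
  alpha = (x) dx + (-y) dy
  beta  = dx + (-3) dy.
alpha ∧ beta = (-3*x + y) dx ∧ dy

Distribute the wedge, using dx_i ∧ dx_j = -dx_j ∧ dx_i and dx_i ∧ dx_i = 0. For each pair (i, j) with i < j, the coefficient of dx_i ∧ dx_j in alpha ∧ beta is (alpha_i * beta_j - alpha_j * beta_i). Collecting: alpha ∧ beta = (-3*x + y) dx ∧ dy.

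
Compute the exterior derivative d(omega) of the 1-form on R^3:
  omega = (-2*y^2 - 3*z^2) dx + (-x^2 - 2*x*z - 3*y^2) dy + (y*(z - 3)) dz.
d(omega) = (-2*x + 4*y - 2*z) dx ∧ dy + (6*z) dx ∧ dz + (2*x + z - 3) dy ∧ dz

For a 1-form omega = sum_i f_i dx_i, the exterior derivative is
  d(omega) = sum_{i < j} (∂f_j/∂x_i - ∂f_i/∂x_j) dx_i ∧ dx_j.
  coefficient of dx ∧ dy: ∂f_2/∂x - ∂f_1/∂y = ∂(-x^2 - 2*x*z - 3*y^2)/∂x - ∂(-2*y^2 - 3*z^2)/∂y = -2*x + 4*y - 2*z
  coefficient of dx ∧ dz: ∂f_3/∂x - ∂f_1/∂z = ∂(y*(z - 3))/∂x - ∂(-2*y^2 - 3*z^2)/∂z = 6*z
  coefficient of dy ∧ dz: ∂f_3/∂y - ∂f_2/∂z = ∂(y*(z - 3))/∂y - ∂(-x^2 - 2*x*z - 3*y^2)/∂z = 2*x + z - 3
Assembling: d(omega) = (-2*x + 4*y - 2*z) dx ∧ dy + (6*z) dx ∧ dz + (2*x + z - 3) dy ∧ dz.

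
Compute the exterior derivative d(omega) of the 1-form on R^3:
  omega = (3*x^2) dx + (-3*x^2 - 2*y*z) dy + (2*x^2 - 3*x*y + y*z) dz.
d(omega) = (-6*x) dx ∧ dy + (4*x - 3*y) dx ∧ dz + (-3*x + 2*y + z) dy ∧ dz

For a 1-form omega = sum_i f_i dx_i, the exterior derivative is
  d(omega) = sum_{i < j} (∂f_j/∂x_i - ∂f_i/∂x_j) dx_i ∧ dx_j.
  coefficient of dx ∧ dy: ∂f_2/∂x - ∂f_1/∂y = ∂(-3*x^2 - 2*y*z)/∂x - ∂(3*x^2)/∂y = -6*x
  coefficient of dx ∧ dz: ∂f_3/∂x - ∂f_1/∂z = ∂(2*x^2 - 3*x*y + y*z)/∂x - ∂(3*x^2)/∂z = 4*x - 3*y
  coefficient of dy ∧ dz: ∂f_3/∂y - ∂f_2/∂z = ∂(2*x^2 - 3*x*y + y*z)/∂y - ∂(-3*x^2 - 2*y*z)/∂z = -3*x + 2*y + z
Assembling: d(omega) = (-6*x) dx ∧ dy + (4*x - 3*y) dx ∧ dz + (-3*x + 2*y + z) dy ∧ dz.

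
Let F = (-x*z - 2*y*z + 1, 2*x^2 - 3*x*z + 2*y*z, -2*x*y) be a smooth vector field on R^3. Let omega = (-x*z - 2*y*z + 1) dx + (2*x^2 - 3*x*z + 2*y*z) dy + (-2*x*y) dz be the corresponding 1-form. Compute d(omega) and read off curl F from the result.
d(omega) = (x - 2*y) dy ∧ dz + (-x) dz ∧ dx + (4*x - z) dx ∧ dy; curl F = (x - 2*y, -x, 4*x - z)

d omega = sum_{i<j} (∂f_j/∂x_i - ∂f_i/∂x_j) dx_i ∧ dx_j. Under the identification (dy ∧ dz, dz ∧ dx, dx ∧ dy) ↔ (e_x, e_y, e_z), the coefficients are exactly the components of curl F. Compute:
  ∂R/∂y - ∂Q/∂z = (-2*x) - (-3*x + 2*y) = x - 2*y
  ∂P/∂z - ∂R/∂x = (-x - 2*y) - (-2*y) = -x
  ∂Q/∂x - ∂P/∂y = (4*x - 3*z) - (-2*z) = 4*x - z.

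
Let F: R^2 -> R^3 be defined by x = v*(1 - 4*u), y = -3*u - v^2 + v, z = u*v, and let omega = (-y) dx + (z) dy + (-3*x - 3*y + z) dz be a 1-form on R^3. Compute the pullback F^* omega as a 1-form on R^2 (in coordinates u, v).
F^* omega = (v*(13*u*v - 6*u - v^2 - 2*v)) du + (13*u^2*v - 3*u^2 - 3*u*v^2 - u*v + 3*u + v^2 - v) dv

Using F^*(f dg) = (f ∘ F) d(g ∘ F), substitute each coordinate x_i by F_i(u, v) in f_i, and replace dx_i by d F_i = (∂F_i/∂u) du + (∂F_i/∂v) dv.
  For the x component: f_1(F) = 3*u + v^2 - v; d F_1 = (-4*v) du + (1 - 4*u) dv
  For the y component: f_2(F) = u*v; d F_2 = (-3) du + (1 - 2*v) dv
  For the z component: f_3(F) = 13*u*v + 9*u + 3*v^2 - 6*v; d F_3 = (v) du + (u) dv
Combining and collecting du, dv coefficients:
  coeff of du: v*(13*u*v - 6*u - v^2 - 2*v)
  coeff of dv: 13*u^2*v - 3*u^2 - 3*u*v^2 - u*v + 3*u + v^2 - v
F^* omega = (v*(13*u*v - 6*u - v^2 - 2*v)) du + (13*u^2*v - 3*u^2 - 3*u*v^2 - u*v + 3*u + v^2 - v) dv.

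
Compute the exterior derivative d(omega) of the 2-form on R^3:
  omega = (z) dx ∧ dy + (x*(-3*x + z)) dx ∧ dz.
d(omega) = (1) dx ∧ dy ∧ dz

For a 2-form omega = sum_{i<j} g_{ij} dx_i ∧ dx_j, the exterior derivative is
  d(omega) = sum_{i<j} d(g_{ij}) ∧ dx_i ∧ dx_j = sum_{i<j, k} (∂g_{ij}/∂x_k) dx_k ∧ dx_i ∧ dx_j.
Expand each term, using dx_k ∧ dx_i ∧ dx_j = sgn(permutation) dx_{(a)} ∧ dx_{(b)} ∧ dx_{(c)} with (a < b < c) sorted:
  d(z) includes (∂/∂z)(z) dz = (1) dz, which multiplied by dx ∧ dy gives (1) dx ∧ dy ∧ dz
Collecting like 3-forms: d(omega) = (1) dx ∧ dy ∧ dz.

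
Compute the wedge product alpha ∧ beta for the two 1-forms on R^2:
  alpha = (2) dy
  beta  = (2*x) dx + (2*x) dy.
alpha ∧ beta = (-4*x) dx ∧ dy

Distribute the wedge, using dx_i ∧ dx_j = -dx_j ∧ dx_i and dx_i ∧ dx_i = 0. For each pair (i, j) with i < j, the coefficient of dx_i ∧ dx_j in alpha ∧ beta is (alpha_i * beta_j - alpha_j * beta_i). Collecting: alpha ∧ beta = (-4*x) dx ∧ dy.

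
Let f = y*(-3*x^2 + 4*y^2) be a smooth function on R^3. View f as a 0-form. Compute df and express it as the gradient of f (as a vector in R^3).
df = (-6*x*y) dx + (-3*x^2 + 12*y^2) dy + (0) dz; grad f = (-6*x*y, -3*x^2 + 12*y^2, 0)

For a 0-form f, d f = (∂f/∂x) dx + (∂f/∂y) dy + (∂f/∂z) dz. The components of the vector representation are exactly the entries of grad f in Cartesian coordinates:
  ∂f/∂x = -6*x*y
  ∂f/∂y = -3*x^2 + 12*y^2
  ∂f/∂z = 0.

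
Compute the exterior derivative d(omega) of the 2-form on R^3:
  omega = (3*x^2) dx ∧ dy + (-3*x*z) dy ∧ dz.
d(omega) = (-3*z) dx ∧ dy ∧ dz

For a 2-form omega = sum_{i<j} g_{ij} dx_i ∧ dx_j, the exterior derivative is
  d(omega) = sum_{i<j} d(g_{ij}) ∧ dx_i ∧ dx_j = sum_{i<j, k} (∂g_{ij}/∂x_k) dx_k ∧ dx_i ∧ dx_j.
Expand each term, using dx_k ∧ dx_i ∧ dx_j = sgn(permutation) dx_{(a)} ∧ dx_{(b)} ∧ dx_{(c)} with (a < b < c) sorted:
  d(-3*x*z) includes (∂/∂x)(-3*x*z) dx = (-3*z) dx, which multiplied by dy ∧ dz gives (-3*z) dx ∧ dy ∧ dz
Collecting like 3-forms: d(omega) = (-3*z) dx ∧ dy ∧ dz.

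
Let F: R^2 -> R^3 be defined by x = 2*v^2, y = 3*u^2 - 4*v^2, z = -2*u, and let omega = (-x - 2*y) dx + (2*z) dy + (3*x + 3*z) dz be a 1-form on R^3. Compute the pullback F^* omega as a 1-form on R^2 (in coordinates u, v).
F^* omega = (-24*u^2 + 12*u - 12*v^2) du + (8*v*(-3*u^2 + 4*u + 3*v^2)) dv

Using F^*(f dg) = (f ∘ F) d(g ∘ F), substitute each coordinate x_i by F_i(u, v) in f_i, and replace dx_i by d F_i = (∂F_i/∂u) du + (∂F_i/∂v) dv.
  For the x component: f_1(F) = -6*u^2 + 6*v^2; d F_1 = (0) du + (4*v) dv
  For the y component: f_2(F) = -4*u; d F_2 = (6*u) du + (-8*v) dv
  For the z component: f_3(F) = -6*u + 6*v^2; d F_3 = (-2) du + (0) dv
Combining and collecting du, dv coefficients:
  coeff of du: -24*u^2 + 12*u - 12*v^2
  coeff of dv: 8*v*(-3*u^2 + 4*u + 3*v^2)
F^* omega = (-24*u^2 + 12*u - 12*v^2) du + (8*v*(-3*u^2 + 4*u + 3*v^2)) dv.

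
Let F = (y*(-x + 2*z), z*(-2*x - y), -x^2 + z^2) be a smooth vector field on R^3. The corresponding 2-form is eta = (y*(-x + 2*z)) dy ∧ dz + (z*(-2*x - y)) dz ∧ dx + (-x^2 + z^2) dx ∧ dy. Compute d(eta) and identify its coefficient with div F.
d(eta) = (-y + z) dx ∧ dy ∧ dz; div F = -y + z

For a 2-form in R^3 of the form above, applying d gives a 3-form with coefficient ∂P/∂x + ∂Q/∂y + ∂R/∂z:
  ∂P/∂x = -y
  ∂Q/∂y = -z
  ∂R/∂z = 2*z
Sum = -y + z, which is exactly div F.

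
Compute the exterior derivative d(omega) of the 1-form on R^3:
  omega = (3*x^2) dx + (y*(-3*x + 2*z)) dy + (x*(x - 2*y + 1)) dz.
d(omega) = (-3*y) dx ∧ dy + (2*x - 2*y + 1) dx ∧ dz + (-2*x - 2*y) dy ∧ dz

For a 1-form omega = sum_i f_i dx_i, the exterior derivative is
  d(omega) = sum_{i < j} (∂f_j/∂x_i - ∂f_i/∂x_j) dx_i ∧ dx_j.
  coefficient of dx ∧ dy: ∂f_2/∂x - ∂f_1/∂y = ∂(y*(-3*x + 2*z))/∂x - ∂(3*x^2)/∂y = -3*y
  coefficient of dx ∧ dz: ∂f_3/∂x - ∂f_1/∂z = ∂(x*(x - 2*y + 1))/∂x - ∂(3*x^2)/∂z = 2*x - 2*y + 1
  coefficient of dy ∧ dz: ∂f_3/∂y - ∂f_2/∂z = ∂(x*(x - 2*y + 1))/∂y - ∂(y*(-3*x + 2*z))/∂z = -2*x - 2*y
Assembling: d(omega) = (-3*y) dx ∧ dy + (2*x - 2*y + 1) dx ∧ dz + (-2*x - 2*y) dy ∧ dz.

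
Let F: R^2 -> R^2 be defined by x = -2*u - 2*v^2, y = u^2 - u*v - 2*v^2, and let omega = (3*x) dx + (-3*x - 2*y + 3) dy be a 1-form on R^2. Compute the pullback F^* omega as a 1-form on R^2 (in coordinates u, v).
F^* omega = (-4*u^3 + 6*u^2*v + 12*u^2 + 18*u*v^2 - 6*u*v + 18*u - 10*v^3 + 12*v^2 - 3*v) du + (2*u^3 + 6*u^2*v - 6*u^2 - 18*u*v^2 - 3*u - 16*v^3 - 12*v) dv

Using F^*(f dg) = (f ∘ F) d(g ∘ F), substitute each coordinate x_i by F_i(u, v) in f_i, and replace dx_i by d F_i = (∂F_i/∂u) du + (∂F_i/∂v) dv.
  For the x component: f_1(F) = -6*u - 6*v^2; d F_1 = (-2) du + (-4*v) dv
  For the y component: f_2(F) = -2*u^2 + 2*u*v + 6*u + 10*v^2 + 3; d F_2 = (2*u - v) du + (-u - 4*v) dv
Combining and collecting du, dv coefficients:
  coeff of du: -4*u^3 + 6*u^2*v + 12*u^2 + 18*u*v^2 - 6*u*v + 18*u - 10*v^3 + 12*v^2 - 3*v
  coeff of dv: 2*u^3 + 6*u^2*v - 6*u^2 - 18*u*v^2 - 3*u - 16*v^3 - 12*v
F^* omega = (-4*u^3 + 6*u^2*v + 12*u^2 + 18*u*v^2 - 6*u*v + 18*u - 10*v^3 + 12*v^2 - 3*v) du + (2*u^3 + 6*u^2*v - 6*u^2 - 18*u*v^2 - 3*u - 16*v^3 - 12*v) dv.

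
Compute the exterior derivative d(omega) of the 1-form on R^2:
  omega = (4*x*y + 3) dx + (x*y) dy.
d(omega) = (-4*x + y) dx ∧ dy

For a 1-form omega = sum_i f_i dx_i, the exterior derivative is
  d(omega) = sum_{i < j} (∂f_j/∂x_i - ∂f_i/∂x_j) dx_i ∧ dx_j.
  coefficient of dx ∧ dy: ∂f_2/∂x - ∂f_1/∂y = ∂(x*y)/∂x - ∂(4*x*y + 3)/∂y = -4*x + y
Assembling: d(omega) = (-4*x + y) dx ∧ dy.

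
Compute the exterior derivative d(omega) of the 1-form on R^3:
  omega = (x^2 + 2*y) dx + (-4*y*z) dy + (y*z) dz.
d(omega) = (-2) dx ∧ dy + (4*y + z) dy ∧ dz

For a 1-form omega = sum_i f_i dx_i, the exterior derivative is
  d(omega) = sum_{i < j} (∂f_j/∂x_i - ∂f_i/∂x_j) dx_i ∧ dx_j.
  coefficient of dx ∧ dy: ∂f_2/∂x - ∂f_1/∂y = ∂(-4*y*z)/∂x - ∂(x^2 + 2*y)/∂y = -2
  coefficient of dy ∧ dz: ∂f_3/∂y - ∂f_2/∂z = ∂(y*z)/∂y - ∂(-4*y*z)/∂z = 4*y + z
Assembling: d(omega) = (-2) dx ∧ dy + (4*y + z) dy ∧ dz.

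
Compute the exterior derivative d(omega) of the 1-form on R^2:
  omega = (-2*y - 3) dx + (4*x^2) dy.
d(omega) = (8*x + 2) dx ∧ dy

For a 1-form omega = sum_i f_i dx_i, the exterior derivative is
  d(omega) = sum_{i < j} (∂f_j/∂x_i - ∂f_i/∂x_j) dx_i ∧ dx_j.
  coefficient of dx ∧ dy: ∂f_2/∂x - ∂f_1/∂y = ∂(4*x^2)/∂x - ∂(-2*y - 3)/∂y = 8*x + 2
Assembling: d(omega) = (8*x + 2) dx ∧ dy.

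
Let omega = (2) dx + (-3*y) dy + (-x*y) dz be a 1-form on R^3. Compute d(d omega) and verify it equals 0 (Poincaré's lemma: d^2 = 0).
d(d omega) = 0

Step 1: d omega = sum_{i<j} (∂f_j/∂x_i - ∂f_i/∂x_j) dx_i ∧ dx_j:
  coeff of dx ∧ dy: 0
  coeff of dx ∧ dz: -y
  coeff of dy ∧ dz: -x
Step 2: Apply d again to each 2-form coefficient. The only possible 3-form in R^3 is dx ∧ dy ∧ dz, with coefficient
  ∂(coeff of dy∧dz)/∂x - ∂(coeff of dx∧dz)/∂y + ∂(coeff of dx∧dy)/∂z
  = ∂/∂x (-x) - ∂/∂y (-y) + ∂/∂z (0).
Each of these terms simplifies to sums of mixed partials that cancel in pairs. The result is 0 (by equality of mixed partials for smooth functions — Schwarz / Clairaut).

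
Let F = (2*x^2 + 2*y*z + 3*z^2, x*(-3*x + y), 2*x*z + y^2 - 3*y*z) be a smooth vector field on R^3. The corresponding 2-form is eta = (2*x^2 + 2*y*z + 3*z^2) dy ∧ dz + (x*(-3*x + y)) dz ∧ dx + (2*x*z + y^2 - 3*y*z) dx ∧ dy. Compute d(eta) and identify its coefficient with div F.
d(eta) = (7*x - 3*y) dx ∧ dy ∧ dz; div F = 7*x - 3*y

For a 2-form in R^3 of the form above, applying d gives a 3-form with coefficient ∂P/∂x + ∂Q/∂y + ∂R/∂z:
  ∂P/∂x = 4*x
  ∂Q/∂y = x
  ∂R/∂z = 2*x - 3*y
Sum = 7*x - 3*y, which is exactly div F.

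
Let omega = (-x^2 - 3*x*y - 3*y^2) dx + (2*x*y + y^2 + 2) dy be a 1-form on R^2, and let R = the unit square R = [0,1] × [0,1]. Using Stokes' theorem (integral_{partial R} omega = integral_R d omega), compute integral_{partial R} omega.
integral_(partial R) omega = 11/2

Stokes: integral_partial_R omega = integral_R d omega with d omega = (∂Q/∂x - ∂P/∂y) dx ∧ dy.
  ∂Q/∂x = 2*y
  ∂P/∂y = -3*x - 6*y
  integrand = ∂Q/∂x - ∂P/∂y = 3*x + 8*y.
Integrating over R: integral_0^1 integral_0^1 (3*x + 8*y) dx dy = 11/2.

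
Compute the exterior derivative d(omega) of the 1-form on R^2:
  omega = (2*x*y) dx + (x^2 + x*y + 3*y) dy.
d(omega) = (y) dx ∧ dy

For a 1-form omega = sum_i f_i dx_i, the exterior derivative is
  d(omega) = sum_{i < j} (∂f_j/∂x_i - ∂f_i/∂x_j) dx_i ∧ dx_j.
  coefficient of dx ∧ dy: ∂f_2/∂x - ∂f_1/∂y = ∂(x^2 + x*y + 3*y)/∂x - ∂(2*x*y)/∂y = y
Assembling: d(omega) = (y) dx ∧ dy.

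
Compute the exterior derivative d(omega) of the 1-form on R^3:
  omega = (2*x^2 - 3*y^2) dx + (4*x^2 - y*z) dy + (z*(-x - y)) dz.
d(omega) = (8*x + 6*y) dx ∧ dy + (-z) dx ∧ dz + (y - z) dy ∧ dz

For a 1-form omega = sum_i f_i dx_i, the exterior derivative is
  d(omega) = sum_{i < j} (∂f_j/∂x_i - ∂f_i/∂x_j) dx_i ∧ dx_j.
  coefficient of dx ∧ dy: ∂f_2/∂x - ∂f_1/∂y = ∂(4*x^2 - y*z)/∂x - ∂(2*x^2 - 3*y^2)/∂y = 8*x + 6*y
  coefficient of dx ∧ dz: ∂f_3/∂x - ∂f_1/∂z = ∂(z*(-x - y))/∂x - ∂(2*x^2 - 3*y^2)/∂z = -z
  coefficient of dy ∧ dz: ∂f_3/∂y - ∂f_2/∂z = ∂(z*(-x - y))/∂y - ∂(4*x^2 - y*z)/∂z = y - z
Assembling: d(omega) = (8*x + 6*y) dx ∧ dy + (-z) dx ∧ dz + (y - z) dy ∧ dz.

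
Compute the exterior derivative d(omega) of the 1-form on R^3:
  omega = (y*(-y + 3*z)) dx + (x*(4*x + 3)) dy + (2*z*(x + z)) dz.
d(omega) = (8*x + 2*y - 3*z + 3) dx ∧ dy + (-3*y + 2*z) dx ∧ dz

For a 1-form omega = sum_i f_i dx_i, the exterior derivative is
  d(omega) = sum_{i < j} (∂f_j/∂x_i - ∂f_i/∂x_j) dx_i ∧ dx_j.
  coefficient of dx ∧ dy: ∂f_2/∂x - ∂f_1/∂y = ∂(x*(4*x + 3))/∂x - ∂(y*(-y + 3*z))/∂y = 8*x + 2*y - 3*z + 3
  coefficient of dx ∧ dz: ∂f_3/∂x - ∂f_1/∂z = ∂(2*z*(x + z))/∂x - ∂(y*(-y + 3*z))/∂z = -3*y + 2*z
Assembling: d(omega) = (8*x + 2*y - 3*z + 3) dx ∧ dy + (-3*y + 2*z) dx ∧ dz.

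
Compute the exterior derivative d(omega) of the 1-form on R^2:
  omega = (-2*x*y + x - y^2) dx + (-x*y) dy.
d(omega) = (2*x + y) dx ∧ dy

For a 1-form omega = sum_i f_i dx_i, the exterior derivative is
  d(omega) = sum_{i < j} (∂f_j/∂x_i - ∂f_i/∂x_j) dx_i ∧ dx_j.
  coefficient of dx ∧ dy: ∂f_2/∂x - ∂f_1/∂y = ∂(-x*y)/∂x - ∂(-2*x*y + x - y^2)/∂y = 2*x + y
Assembling: d(omega) = (2*x + y) dx ∧ dy.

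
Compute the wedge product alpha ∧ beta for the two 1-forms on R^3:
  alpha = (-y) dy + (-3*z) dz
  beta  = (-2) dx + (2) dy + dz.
alpha ∧ beta = (-2*y) dx ∧ dy + (-y + 6*z) dy ∧ dz + (-6*z) dx ∧ dz

Distribute the wedge, using dx_i ∧ dx_j = -dx_j ∧ dx_i and dx_i ∧ dx_i = 0. For each pair (i, j) with i < j, the coefficient of dx_i ∧ dx_j in alpha ∧ beta is (alpha_i * beta_j - alpha_j * beta_i). Collecting: alpha ∧ beta = (-2*y) dx ∧ dy + (-y + 6*z) dy ∧ dz + (-6*z) dx ∧ dz.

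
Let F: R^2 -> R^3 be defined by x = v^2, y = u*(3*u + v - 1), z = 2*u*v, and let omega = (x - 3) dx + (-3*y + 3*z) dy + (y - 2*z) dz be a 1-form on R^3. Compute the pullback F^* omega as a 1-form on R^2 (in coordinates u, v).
F^* omega = (u*(-54*u^2 + 15*u*v + 27*u - 3*v^2 - 2*v - 3)) du + (-3*u^3 - 3*u^2*v + u^2 + 2*v^3 - 6*v) dv

Using F^*(f dg) = (f ∘ F) d(g ∘ F), substitute each coordinate x_i by F_i(u, v) in f_i, and replace dx_i by d F_i = (∂F_i/∂u) du + (∂F_i/∂v) dv.
  For the x component: f_1(F) = v^2 - 3; d F_1 = (0) du + (2*v) dv
  For the y component: f_2(F) = 3*u*(-3*u + v + 1); d F_2 = (6*u + v - 1) du + (u) dv
  For the z component: f_3(F) = u*(3*u - 3*v - 1); d F_3 = (2*v) du + (2*u) dv
Combining and collecting du, dv coefficients:
  coeff of du: u*(-54*u^2 + 15*u*v + 27*u - 3*v^2 - 2*v - 3)
  coeff of dv: -3*u^3 - 3*u^2*v + u^2 + 2*v^3 - 6*v
F^* omega = (u*(-54*u^2 + 15*u*v + 27*u - 3*v^2 - 2*v - 3)) du + (-3*u^3 - 3*u^2*v + u^2 + 2*v^3 - 6*v) dv.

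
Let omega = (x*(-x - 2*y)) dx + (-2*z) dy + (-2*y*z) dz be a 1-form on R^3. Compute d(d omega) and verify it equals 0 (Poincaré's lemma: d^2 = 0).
d(d omega) = 0

Step 1: d omega = sum_{i<j} (∂f_j/∂x_i - ∂f_i/∂x_j) dx_i ∧ dx_j:
  coeff of dx ∧ dy: 2*x
  coeff of dx ∧ dz: 0
  coeff of dy ∧ dz: 2 - 2*z
Step 2: Apply d again to each 2-form coefficient. The only possible 3-form in R^3 is dx ∧ dy ∧ dz, with coefficient
  ∂(coeff of dy∧dz)/∂x - ∂(coeff of dx∧dz)/∂y + ∂(coeff of dx∧dy)/∂z
  = ∂/∂x (2 - 2*z) - ∂/∂y (0) + ∂/∂z (2*x).
Each of these terms simplifies to sums of mixed partials that cancel in pairs. The result is 0 (by equality of mixed partials for smooth functions — Schwarz / Clairaut).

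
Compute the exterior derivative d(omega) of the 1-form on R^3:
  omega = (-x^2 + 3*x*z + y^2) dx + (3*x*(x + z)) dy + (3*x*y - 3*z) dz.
d(omega) = (6*x - 2*y + 3*z) dx ∧ dy + (-3*x + 3*y) dx ∧ dz

For a 1-form omega = sum_i f_i dx_i, the exterior derivative is
  d(omega) = sum_{i < j} (∂f_j/∂x_i - ∂f_i/∂x_j) dx_i ∧ dx_j.
  coefficient of dx ∧ dy: ∂f_2/∂x - ∂f_1/∂y = ∂(3*x*(x + z))/∂x - ∂(-x^2 + 3*x*z + y^2)/∂y = 6*x - 2*y + 3*z
  coefficient of dx ∧ dz: ∂f_3/∂x - ∂f_1/∂z = ∂(3*x*y - 3*z)/∂x - ∂(-x^2 + 3*x*z + y^2)/∂z = -3*x + 3*y
Assembling: d(omega) = (6*x - 2*y + 3*z) dx ∧ dy + (-3*x + 3*y) dx ∧ dz.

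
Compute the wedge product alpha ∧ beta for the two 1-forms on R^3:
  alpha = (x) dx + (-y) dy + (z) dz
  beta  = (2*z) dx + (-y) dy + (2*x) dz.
alpha ∧ beta = (y*(-x + 2*z)) dx ∧ dy + (2*x^2 - 2*z^2) dx ∧ dz + (y*(-2*x + z)) dy ∧ dz

Distribute the wedge, using dx_i ∧ dx_j = -dx_j ∧ dx_i and dx_i ∧ dx_i = 0. For each pair (i, j) with i < j, the coefficient of dx_i ∧ dx_j in alpha ∧ beta is (alpha_i * beta_j - alpha_j * beta_i). Collecting: alpha ∧ beta = (y*(-x + 2*z)) dx ∧ dy + (2*x^2 - 2*z^2) dx ∧ dz + (y*(-2*x + z)) dy ∧ dz.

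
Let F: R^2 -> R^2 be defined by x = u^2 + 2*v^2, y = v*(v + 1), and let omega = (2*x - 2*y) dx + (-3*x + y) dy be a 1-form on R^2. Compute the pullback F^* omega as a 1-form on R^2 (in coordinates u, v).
F^* omega = (4*u*(u^2 + v^2 - v)) du + (2*u^2*v - 3*u^2 - 2*v^3 - 11*v^2 + v) dv

Using F^*(f dg) = (f ∘ F) d(g ∘ F), substitute each coordinate x_i by F_i(u, v) in f_i, and replace dx_i by d F_i = (∂F_i/∂u) du + (∂F_i/∂v) dv.
  For the x component: f_1(F) = 2*u^2 + 2*v^2 - 2*v; d F_1 = (2*u) du + (4*v) dv
  For the y component: f_2(F) = -3*u^2 - 5*v^2 + v; d F_2 = (0) du + (2*v + 1) dv
Combining and collecting du, dv coefficients:
  coeff of du: 4*u*(u^2 + v^2 - v)
  coeff of dv: 2*u^2*v - 3*u^2 - 2*v^3 - 11*v^2 + v
F^* omega = (4*u*(u^2 + v^2 - v)) du + (2*u^2*v - 3*u^2 - 2*v^3 - 11*v^2 + v) dv.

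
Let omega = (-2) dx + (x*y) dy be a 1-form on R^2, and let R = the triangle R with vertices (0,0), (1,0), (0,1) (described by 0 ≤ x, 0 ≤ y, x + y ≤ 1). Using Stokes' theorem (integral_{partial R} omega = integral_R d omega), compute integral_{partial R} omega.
integral_(partial R) omega = 1/6

Stokes: integral_partial_R omega = integral_R d omega with d omega = (∂Q/∂x - ∂P/∂y) dx ∧ dy.
  ∂Q/∂x = y
  ∂P/∂y = 0
  integrand = ∂Q/∂x - ∂P/∂y = y.
Integrating over R: integral_0^1 integral_0^{1-x} (y) dy dx = 1/6.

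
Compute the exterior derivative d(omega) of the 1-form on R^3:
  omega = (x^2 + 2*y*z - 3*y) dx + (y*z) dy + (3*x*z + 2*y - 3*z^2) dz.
d(omega) = (3 - 2*z) dx ∧ dy + (-2*y + 3*z) dx ∧ dz + (2 - y) dy ∧ dz

For a 1-form omega = sum_i f_i dx_i, the exterior derivative is
  d(omega) = sum_{i < j} (∂f_j/∂x_i - ∂f_i/∂x_j) dx_i ∧ dx_j.
  coefficient of dx ∧ dy: ∂f_2/∂x - ∂f_1/∂y = ∂(y*z)/∂x - ∂(x^2 + 2*y*z - 3*y)/∂y = 3 - 2*z
  coefficient of dx ∧ dz: ∂f_3/∂x - ∂f_1/∂z = ∂(3*x*z + 2*y - 3*z^2)/∂x - ∂(x^2 + 2*y*z - 3*y)/∂z = -2*y + 3*z
  coefficient of dy ∧ dz: ∂f_3/∂y - ∂f_2/∂z = ∂(3*x*z + 2*y - 3*z^2)/∂y - ∂(y*z)/∂z = 2 - y
Assembling: d(omega) = (3 - 2*z) dx ∧ dy + (-2*y + 3*z) dx ∧ dz + (2 - y) dy ∧ dz.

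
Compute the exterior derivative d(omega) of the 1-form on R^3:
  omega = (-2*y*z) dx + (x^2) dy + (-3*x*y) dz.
d(omega) = (2*x + 2*z) dx ∧ dy + (-y) dx ∧ dz + (-3*x) dy ∧ dz

For a 1-form omega = sum_i f_i dx_i, the exterior derivative is
  d(omega) = sum_{i < j} (∂f_j/∂x_i - ∂f_i/∂x_j) dx_i ∧ dx_j.
  coefficient of dx ∧ dy: ∂f_2/∂x - ∂f_1/∂y = ∂(x^2)/∂x - ∂(-2*y*z)/∂y = 2*x + 2*z
  coefficient of dx ∧ dz: ∂f_3/∂x - ∂f_1/∂z = ∂(-3*x*y)/∂x - ∂(-2*y*z)/∂z = -y
  coefficient of dy ∧ dz: ∂f_3/∂y - ∂f_2/∂z = ∂(-3*x*y)/∂y - ∂(x^2)/∂z = -3*x
Assembling: d(omega) = (2*x + 2*z) dx ∧ dy + (-y) dx ∧ dz + (-3*x) dy ∧ dz.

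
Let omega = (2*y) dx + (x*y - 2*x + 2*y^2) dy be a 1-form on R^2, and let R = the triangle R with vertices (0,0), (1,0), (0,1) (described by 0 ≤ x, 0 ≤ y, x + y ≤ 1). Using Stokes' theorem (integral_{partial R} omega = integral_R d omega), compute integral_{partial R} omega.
integral_(partial R) omega = -11/6

Stokes: integral_partial_R omega = integral_R d omega with d omega = (∂Q/∂x - ∂P/∂y) dx ∧ dy.
  ∂Q/∂x = y - 2
  ∂P/∂y = 2
  integrand = ∂Q/∂x - ∂P/∂y = y - 4.
Integrating over R: integral_0^1 integral_0^{1-x} (y - 4) dy dx = -11/6.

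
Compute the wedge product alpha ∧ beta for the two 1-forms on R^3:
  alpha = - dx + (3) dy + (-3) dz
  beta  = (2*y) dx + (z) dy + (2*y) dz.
alpha ∧ beta = (-6*y - z) dx ∧ dy + (4*y) dx ∧ dz + (6*y + 3*z) dy ∧ dz

Distribute the wedge, using dx_i ∧ dx_j = -dx_j ∧ dx_i and dx_i ∧ dx_i = 0. For each pair (i, j) with i < j, the coefficient of dx_i ∧ dx_j in alpha ∧ beta is (alpha_i * beta_j - alpha_j * beta_i). Collecting: alpha ∧ beta = (-6*y - z) dx ∧ dy + (4*y) dx ∧ dz + (6*y + 3*z) dy ∧ dz.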